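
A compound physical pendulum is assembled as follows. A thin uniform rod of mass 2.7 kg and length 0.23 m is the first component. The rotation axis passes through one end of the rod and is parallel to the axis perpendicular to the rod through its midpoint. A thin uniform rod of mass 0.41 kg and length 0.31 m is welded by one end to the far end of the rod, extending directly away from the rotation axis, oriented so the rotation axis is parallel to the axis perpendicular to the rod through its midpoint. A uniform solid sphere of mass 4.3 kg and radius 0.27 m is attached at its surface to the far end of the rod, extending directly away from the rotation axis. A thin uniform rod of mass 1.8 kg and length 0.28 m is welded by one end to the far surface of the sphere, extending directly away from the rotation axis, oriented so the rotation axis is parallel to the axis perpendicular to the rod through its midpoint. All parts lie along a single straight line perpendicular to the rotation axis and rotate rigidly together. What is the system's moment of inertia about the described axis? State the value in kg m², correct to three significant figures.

5.75

Thin rod: I_cm = (1/12)ML² = (1/12)(2.7)(0.23)² = 0.011903 kg m²; centre at d = 0.115 m, so the parallel axis theorem gives I = 0.011903 + (2.7)(0.115)² = 0.04761 kg m².
Thin rod: I_cm = (1/12)ML² = (1/12)(0.41)(0.31)² = 0.0032834 kg m²; centre at d = 0.115 + 0.115 + 0.155 = 0.385 m, so the parallel axis theorem gives I = 0.0032834 + (0.41)(0.385)² = 0.064056 kg m².
Solid sphere: I_cm = (2/5)MR² = (2/5)(4.3)(0.27)² = 0.12539 kg m²; centre at d = 0.115 + 0.115 + 0.155 + 0.155 + 0.27 = 0.81 m, so the parallel axis theorem gives I = 0.12539 + (4.3)(0.81)² = 2.9466 kg m².
Thin rod: I_cm = (1/12)ML² = (1/12)(1.8)(0.28)² = 0.01176 kg m²; centre at d = 0.115 + 0.115 + 0.155 + 0.155 + 0.27 + 0.27 + 0.14 = 1.22 m, so the parallel axis theorem gives I = 0.01176 + (1.8)(1.22)² = 2.6909 kg m².
Total I = 0.04761 + 0.064056 + 2.9466 + 2.6909 = 5.7492 kg m².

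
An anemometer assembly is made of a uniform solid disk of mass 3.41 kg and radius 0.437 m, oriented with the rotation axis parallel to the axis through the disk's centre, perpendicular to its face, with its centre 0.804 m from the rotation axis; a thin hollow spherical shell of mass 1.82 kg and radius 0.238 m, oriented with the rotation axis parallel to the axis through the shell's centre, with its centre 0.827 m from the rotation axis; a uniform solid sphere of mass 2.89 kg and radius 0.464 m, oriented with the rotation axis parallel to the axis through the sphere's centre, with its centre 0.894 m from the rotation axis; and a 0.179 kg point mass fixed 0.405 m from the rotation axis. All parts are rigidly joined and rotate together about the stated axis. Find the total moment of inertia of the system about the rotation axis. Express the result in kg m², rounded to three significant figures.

6.43

Solid disk: I_cm = (1/2)MR² = (1/2)(3.41)(0.437)² = 0.3256 kg m²; centre at d = 0.804 m, so I = I_cm + Md² gives I = 0.3256 + (3.41)(0.804)² = 2.5299 kg m².
Spherical shell: I_cm = (2/3)MR² = (2/3)(1.82)(0.238)² = 0.068728 kg m²; centre at d = 0.827 m, so I = I_cm + Md² gives I = 0.068728 + (1.82)(0.827)² = 1.3135 kg m².
Solid sphere: I_cm = (2/5)MR² = (2/5)(2.89)(0.464)² = 0.24888 kg m²; centre at d = 0.894 m, so I = I_cm + Md² gives I = 0.24888 + (2.89)(0.894)² = 2.5587 kg m².
Point mass: I_cm = 0; centre at d = 0.405 m, so I = I_cm + Md² gives I = 0 + (0.179)(0.405)² = 0.02936 kg m².
Total I = 2.5299 + 1.3135 + 2.5587 + 0.02936 = 6.4314 kg m².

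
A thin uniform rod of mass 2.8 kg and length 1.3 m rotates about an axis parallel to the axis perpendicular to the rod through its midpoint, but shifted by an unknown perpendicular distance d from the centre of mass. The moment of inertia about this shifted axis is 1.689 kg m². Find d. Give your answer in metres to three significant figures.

About the centre-of-mass axis, I_cm = (1/12)ML² = (1/12)(2.8)(1.3)² = 0.39433 kg m².
Parallel axis theorem: I = I_cm + Md², so Md² = 1.689 − 0.39433 = 1.2947 kg m².
d = √(1.2947 / 2.8) = 0.67999 m.

0.680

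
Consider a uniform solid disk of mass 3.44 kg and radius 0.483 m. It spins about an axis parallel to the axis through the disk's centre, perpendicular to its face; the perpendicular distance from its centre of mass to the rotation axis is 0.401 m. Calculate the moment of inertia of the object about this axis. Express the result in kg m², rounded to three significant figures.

I_cm = (1/2)MR² = (1/2)(3.44)(0.483)² = 0.40126 kg m²; centre at d = 0.401 m, so the parallel axis theorem gives I = 0.40126 + (3.44)(0.401)² = 0.95441 kg m².

0.954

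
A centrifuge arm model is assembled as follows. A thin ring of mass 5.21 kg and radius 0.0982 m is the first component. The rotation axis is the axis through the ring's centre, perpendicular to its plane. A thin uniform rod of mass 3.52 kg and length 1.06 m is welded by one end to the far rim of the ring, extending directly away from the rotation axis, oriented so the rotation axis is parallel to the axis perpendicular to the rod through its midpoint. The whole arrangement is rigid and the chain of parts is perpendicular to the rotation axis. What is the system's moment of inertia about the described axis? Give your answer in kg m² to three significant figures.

Thin ring: I_cm = MR² = (5.21)(0.0982)² = 0.050241 kg m²; axis through the centre, so I = 0.050241 kg m².
Thin rod: I_cm = (1/12)ML² = (1/12)(3.52)(1.06)² = 0.32959 kg m²; centre at d = 0.0982 + 0.53 = 0.6282 m, so the parallel axis theorem gives I = 0.32959 + (3.52)(0.6282)² = 1.7187 kg m².
Total I = 0.050241 + 1.7187 = 1.7689 kg m².

1.77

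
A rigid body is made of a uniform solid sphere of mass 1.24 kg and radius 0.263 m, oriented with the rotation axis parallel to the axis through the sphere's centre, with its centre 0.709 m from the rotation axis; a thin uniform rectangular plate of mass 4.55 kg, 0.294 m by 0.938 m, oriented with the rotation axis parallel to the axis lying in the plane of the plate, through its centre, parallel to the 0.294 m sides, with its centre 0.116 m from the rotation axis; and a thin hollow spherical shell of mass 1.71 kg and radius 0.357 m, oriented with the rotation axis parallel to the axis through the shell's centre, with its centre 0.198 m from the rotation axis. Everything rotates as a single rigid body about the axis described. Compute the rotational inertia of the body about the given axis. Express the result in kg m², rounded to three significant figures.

Solid sphere: I_cm = (2/5)MR² = (2/5)(1.24)(0.263)² = 0.034308 kg m²; centre at d = 0.709 m, so the parallel axis theorem gives I = 0.034308 + (1.24)(0.709)² = 0.65763 kg m².
Rectangular plate: I_cm = (1/12)Mb² = (1/12)(4.55)(0.938)² = 0.33361 kg m²; centre at d = 0.116 m, so the parallel axis theorem gives I = 0.33361 + (4.55)(0.116)² = 0.39483 kg m².
Spherical shell: I_cm = (2/3)MR² = (2/3)(1.71)(0.357)² = 0.14529 kg m²; centre at d = 0.198 m, so the parallel axis theorem gives I = 0.14529 + (1.71)(0.198)² = 0.21233 kg m².
Total I = 0.65763 + 0.39483 + 0.21233 = 1.2648 kg m².

1.26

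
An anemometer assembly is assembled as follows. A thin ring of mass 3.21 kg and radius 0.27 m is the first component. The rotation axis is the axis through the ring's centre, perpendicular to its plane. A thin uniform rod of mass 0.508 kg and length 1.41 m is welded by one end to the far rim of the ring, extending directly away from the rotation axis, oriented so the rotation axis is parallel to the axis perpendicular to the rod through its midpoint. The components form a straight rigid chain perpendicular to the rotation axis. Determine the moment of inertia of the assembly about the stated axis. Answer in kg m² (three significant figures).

0.801

Thin ring: I_cm = MR² = (3.21)(0.27)² = 0.23401 kg m²; axis through the centre, so I = 0.23401 kg m².
Thin rod: I_cm = (1/12)ML² = (1/12)(0.508)(1.41)² = 0.084163 kg m²; centre at d = 0.27 + 0.705 = 0.975 m, so I = I_cm + Md² gives I = 0.084163 + (0.508)(0.975)² = 0.56708 kg m².
Total I = 0.23401 + 0.56708 = 0.80109 kg m².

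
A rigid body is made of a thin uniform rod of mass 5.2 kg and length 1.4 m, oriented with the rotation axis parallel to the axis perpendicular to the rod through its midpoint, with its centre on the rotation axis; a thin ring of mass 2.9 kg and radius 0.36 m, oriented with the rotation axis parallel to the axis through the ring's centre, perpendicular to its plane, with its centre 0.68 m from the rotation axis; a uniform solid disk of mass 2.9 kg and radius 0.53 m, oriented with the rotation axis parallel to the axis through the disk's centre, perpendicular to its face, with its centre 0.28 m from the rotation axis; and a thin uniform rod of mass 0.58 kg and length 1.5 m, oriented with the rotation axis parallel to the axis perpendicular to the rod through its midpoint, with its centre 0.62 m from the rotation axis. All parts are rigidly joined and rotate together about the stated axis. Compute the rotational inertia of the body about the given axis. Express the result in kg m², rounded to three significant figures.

Thin rod: I_cm = (1/12)ML² = (1/12)(5.2)(1.4)² = 0.84933 kg m²; axis through the centre, so I = 0.84933 kg m².
Thin ring: I_cm = MR² = (2.9)(0.36)² = 0.37584 kg m²; centre at d = 0.68 m, so the parallel axis theorem gives I = 0.37584 + (2.9)(0.68)² = 1.7168 kg m².
Solid disk: I_cm = (1/2)MR² = (1/2)(2.9)(0.53)² = 0.40731 kg m²; centre at d = 0.28 m, so the parallel axis theorem gives I = 0.40731 + (2.9)(0.28)² = 0.63467 kg m².
Thin rod: I_cm = (1/12)ML² = (1/12)(0.58)(1.5)² = 0.10875 kg m²; centre at d = 0.62 m, so the parallel axis theorem gives I = 0.10875 + (0.58)(0.62)² = 0.3317 kg m².
Total I = 0.84933 + 1.7168 + 0.63467 + 0.3317 = 3.5325 kg m².

3.53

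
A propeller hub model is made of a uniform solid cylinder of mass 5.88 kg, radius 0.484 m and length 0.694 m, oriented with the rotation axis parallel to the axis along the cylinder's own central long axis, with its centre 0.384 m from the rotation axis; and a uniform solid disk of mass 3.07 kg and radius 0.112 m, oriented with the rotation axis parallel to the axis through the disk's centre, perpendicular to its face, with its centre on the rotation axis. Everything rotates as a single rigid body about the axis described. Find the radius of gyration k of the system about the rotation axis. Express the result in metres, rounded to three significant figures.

Solid cylinder: I_cm = (1/2)MR² = (1/2)(5.88)(0.484)² = 0.68871 kg·m²; centre at d = 0.384 m, so the parallel axis theorem gives I = 0.68871 + (5.88)(0.384)² = 1.5558 kg·m².
Solid disk: I_cm = (1/2)MR² = (1/2)(3.07)(0.112)² = 0.019255 kg·m²; axis through the centre, so I = 0.019255 kg·m².
Total I = 1.575 kg·m²; total mass M = 8.95 kg.
k = √(I/M) = √(1.575/8.95) = 0.4195 m.

0.419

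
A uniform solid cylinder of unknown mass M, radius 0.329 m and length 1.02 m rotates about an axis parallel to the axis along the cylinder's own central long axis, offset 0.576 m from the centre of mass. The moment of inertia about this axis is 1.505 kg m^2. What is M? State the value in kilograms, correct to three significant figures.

I = I_cm + Md² = (1/2)MR² + Md² = M·[0.5·(0.329)² + (0.576)²] = M·0.3859.
So M = 1.505 / 0.3859 = 3.9 kg.

3.90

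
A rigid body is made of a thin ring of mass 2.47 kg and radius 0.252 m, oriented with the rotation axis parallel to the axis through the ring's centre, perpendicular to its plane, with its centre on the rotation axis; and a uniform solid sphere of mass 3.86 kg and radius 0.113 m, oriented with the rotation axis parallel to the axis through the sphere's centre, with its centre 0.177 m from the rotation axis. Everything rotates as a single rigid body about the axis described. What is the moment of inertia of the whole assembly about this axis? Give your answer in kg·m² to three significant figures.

Thin ring: I_cm = MR² = (2.47)(0.252)² = 0.15685 kg·m²; axis through the centre, so I = 0.15685 kg·m².
Solid sphere: I_cm = (2/5)MR² = (2/5)(3.86)(0.113)² = 0.019715 kg·m²; centre at d = 0.177 m, so I = I_cm + Md² gives I = 0.019715 + (3.86)(0.177)² = 0.14065 kg·m².
Total I = 0.15685 + 0.14065 = 0.2975 kg·m².

0.298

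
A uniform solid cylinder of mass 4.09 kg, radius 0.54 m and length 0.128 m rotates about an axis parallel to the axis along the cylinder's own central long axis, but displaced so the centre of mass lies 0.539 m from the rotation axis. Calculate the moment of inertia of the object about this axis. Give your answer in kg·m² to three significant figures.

I_cm = (1/2)MR² = (1/2)(4.09)(0.54)² = 0.59632 kg·m²; centre at d = 0.539 m, so the parallel axis theorem gives I = 0.59632 + (4.09)(0.539)² = 1.7846 kg·m².

1.78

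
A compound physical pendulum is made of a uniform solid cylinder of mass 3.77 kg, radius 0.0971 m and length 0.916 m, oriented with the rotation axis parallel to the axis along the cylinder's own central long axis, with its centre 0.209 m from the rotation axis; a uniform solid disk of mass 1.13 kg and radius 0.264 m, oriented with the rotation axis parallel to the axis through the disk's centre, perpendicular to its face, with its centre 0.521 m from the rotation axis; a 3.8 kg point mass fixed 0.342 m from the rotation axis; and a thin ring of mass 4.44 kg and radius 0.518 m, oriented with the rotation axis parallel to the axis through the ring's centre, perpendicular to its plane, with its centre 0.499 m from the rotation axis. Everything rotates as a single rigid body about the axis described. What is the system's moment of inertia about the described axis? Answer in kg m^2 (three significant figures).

3.27

Solid cylinder: I_cm = (1/2)MR² = (1/2)(3.77)(0.0971)² = 0.017773 kg m^2; centre at d = 0.209 m, so the parallel axis theorem gives I = 0.017773 + (3.77)(0.209)² = 0.18245 kg m^2.
Solid disk: I_cm = (1/2)MR² = (1/2)(1.13)(0.264)² = 0.039378 kg m^2; centre at d = 0.521 m, so the parallel axis theorem gives I = 0.039378 + (1.13)(0.521)² = 0.34611 kg m^2.
Point mass: I_cm = 0; centre at d = 0.342 m, so the parallel axis theorem gives I = 0 + (3.8)(0.342)² = 0.44446 kg m^2.
Thin ring: I_cm = MR² = (4.44)(0.518)² = 1.1914 kg m^2; centre at d = 0.499 m, so the parallel axis theorem gives I = 1.1914 + (4.44)(0.499)² = 2.2969 kg m^2.
Total I = 0.18245 + 0.34611 + 0.44446 + 2.2969 = 3.2699 kg m^2.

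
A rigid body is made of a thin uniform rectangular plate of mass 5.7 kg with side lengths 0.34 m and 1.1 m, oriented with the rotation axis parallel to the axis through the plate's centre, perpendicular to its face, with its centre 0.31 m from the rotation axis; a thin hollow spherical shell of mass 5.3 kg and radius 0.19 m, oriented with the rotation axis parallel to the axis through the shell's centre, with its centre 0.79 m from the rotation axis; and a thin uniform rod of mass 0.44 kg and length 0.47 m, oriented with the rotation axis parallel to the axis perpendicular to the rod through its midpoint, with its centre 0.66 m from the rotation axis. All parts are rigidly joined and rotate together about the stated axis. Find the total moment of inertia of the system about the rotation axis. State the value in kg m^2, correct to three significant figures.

Rectangular plate: I_cm = (1/12)M(a²+b²) = (1/12)(5.7)[(0.34)² + (1.1)²] = 0.62966 kg m^2; centre at d = 0.31 m, so I = I_cm + Md² gives I = 0.62966 + (5.7)(0.31)² = 1.1774 kg m^2.
Spherical shell: I_cm = (2/3)MR² = (2/3)(5.3)(0.19)² = 0.12755 kg m^2; centre at d = 0.79 m, so I = I_cm + Md² gives I = 0.12755 + (5.3)(0.79)² = 3.4353 kg m^2.
Thin rod: I_cm = (1/12)ML² = (1/12)(0.44)(0.47)² = 0.0080997 kg m^2; centre at d = 0.66 m, so I = I_cm + Md² gives I = 0.0080997 + (0.44)(0.66)² = 0.19976 kg m^2.
Total I = 1.1774 + 3.4353 + 0.19976 = 4.8125 kg m^2.

4.81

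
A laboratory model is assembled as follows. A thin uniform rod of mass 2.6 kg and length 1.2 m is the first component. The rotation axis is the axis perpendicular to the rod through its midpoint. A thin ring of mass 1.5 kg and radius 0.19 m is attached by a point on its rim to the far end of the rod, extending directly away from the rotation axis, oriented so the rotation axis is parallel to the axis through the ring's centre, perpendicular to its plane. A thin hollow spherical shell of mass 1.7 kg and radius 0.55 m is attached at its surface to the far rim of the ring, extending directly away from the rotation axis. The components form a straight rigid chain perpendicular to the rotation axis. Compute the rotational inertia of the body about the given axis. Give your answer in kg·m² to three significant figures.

5.62

Thin rod: I_cm = (1/12)ML² = (1/12)(2.6)(1.2)² = 0.312 kg·m²; axis through the centre, so I = 0.312 kg·m².
Thin ring: I_cm = MR² = (1.5)(0.19)² = 0.05415 kg·m²; centre at d = 0.6 + 0.19 = 0.79 m, so I = I_cm + Md² gives I = 0.05415 + (1.5)(0.79)² = 0.9903 kg·m².
Spherical shell: I_cm = (2/3)MR² = (2/3)(1.7)(0.55)² = 0.34283 kg·m²; centre at d = 0.6 + 0.19 + 0.19 + 0.55 = 1.53 m, so I = I_cm + Md² gives I = 0.34283 + (1.7)(1.53)² = 4.3224 kg·m².
Total I = 0.312 + 0.9903 + 4.3224 = 5.6247 kg·m².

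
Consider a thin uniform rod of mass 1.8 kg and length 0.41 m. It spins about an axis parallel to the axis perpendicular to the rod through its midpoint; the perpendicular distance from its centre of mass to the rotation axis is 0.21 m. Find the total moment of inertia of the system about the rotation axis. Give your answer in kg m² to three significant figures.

0.105

I_cm = (1/12)ML² = (1/12)(1.8)(0.41)² = 0.025215 kg m²; centre at d = 0.21 m, so I = I_cm + Md² gives I = 0.025215 + (1.8)(0.21)² = 0.10459 kg m².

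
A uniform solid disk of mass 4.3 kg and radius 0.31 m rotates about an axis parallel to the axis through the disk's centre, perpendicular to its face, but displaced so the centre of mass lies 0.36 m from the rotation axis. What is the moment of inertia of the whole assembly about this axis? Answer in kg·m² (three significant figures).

I_cm = (1/2)MR² = (1/2)(4.3)(0.31)² = 0.20661 kg·m²; centre at d = 0.36 m, so I = I_cm + Md² gives I = 0.20661 + (4.3)(0.36)² = 0.76389 kg·m².

0.764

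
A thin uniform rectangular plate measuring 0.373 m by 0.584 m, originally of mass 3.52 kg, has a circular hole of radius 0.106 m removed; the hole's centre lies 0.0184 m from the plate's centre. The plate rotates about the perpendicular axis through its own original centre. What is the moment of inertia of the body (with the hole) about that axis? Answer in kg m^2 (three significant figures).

0.137

Unpierced body about its centre: I₀ = (1/12)M(a²+b²) = (1/12)(3.52)[(0.373)² + (0.584)²] = 0.14085 kg m^2.
The removed disk has mass m = M·πr²/(ab) = (3.52)·π(0.106)²/(0.373·0.584) = 0.5704 kg (same uniform areal density).
Its moment of inertia about the rotation axis (parallel-axis theorem): I_hole = (1/2)mr² + md² = (1/2)(0.5704)(0.106)² + (0.5704)(0.0184)² = 0.0033976 kg m^2.
Treating the hole as negative mass, I = I₀ − I_hole = 0.14085 − 0.0033976 = 0.13746 kg m^2.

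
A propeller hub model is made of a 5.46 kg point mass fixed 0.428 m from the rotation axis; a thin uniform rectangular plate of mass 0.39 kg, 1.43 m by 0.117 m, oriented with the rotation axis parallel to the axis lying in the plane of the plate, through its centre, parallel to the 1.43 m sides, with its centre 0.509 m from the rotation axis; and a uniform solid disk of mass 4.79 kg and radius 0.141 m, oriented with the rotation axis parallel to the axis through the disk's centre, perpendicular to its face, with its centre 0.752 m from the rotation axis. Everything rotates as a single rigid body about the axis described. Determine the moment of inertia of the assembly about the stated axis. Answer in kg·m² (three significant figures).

3.86

Point mass: I_cm = 0; centre at d = 0.428 m, so I = I_cm + Md² gives I = 0 + (5.46)(0.428)² = 1.0002 kg·m².
Rectangular plate: I_cm = (1/12)Mb² = (1/12)(0.39)(0.117)² = 0.00044489 kg·m²; centre at d = 0.509 m, so I = I_cm + Md² gives I = 0.00044489 + (0.39)(0.509)² = 0.10149 kg·m².
Solid disk: I_cm = (1/2)MR² = (1/2)(4.79)(0.141)² = 0.047615 kg·m²; centre at d = 0.752 m, so I = I_cm + Md² gives I = 0.047615 + (4.79)(0.752)² = 2.7564 kg·m².
Total I = 1.0002 + 0.10149 + 2.7564 = 3.8581 kg·m².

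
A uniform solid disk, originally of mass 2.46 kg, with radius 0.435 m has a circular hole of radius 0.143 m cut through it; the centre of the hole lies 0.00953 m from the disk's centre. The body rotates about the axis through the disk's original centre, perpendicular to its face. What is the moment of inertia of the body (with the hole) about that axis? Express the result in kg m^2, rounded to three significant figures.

0.230

Unpierced body about its centre: I₀ = (1/2)MR² = (1/2)(2.46)(0.435)² = 0.23275 kg m^2.
The removed disk has mass m = M·(r/R)² = (2.46)(0.143/0.435)² = 0.26585 kg (same uniform areal density).
Its moment of inertia about the rotation axis (parallel-axis theorem): I_hole = (1/2)mr² + md² = (1/2)(0.26585)(0.143)² + (0.26585)(0.00953)² = 0.0027423 kg m^2.
Treating the hole as negative mass, I = I₀ − I_hole = 0.23275 − 0.0027423 = 0.23 kg m^2.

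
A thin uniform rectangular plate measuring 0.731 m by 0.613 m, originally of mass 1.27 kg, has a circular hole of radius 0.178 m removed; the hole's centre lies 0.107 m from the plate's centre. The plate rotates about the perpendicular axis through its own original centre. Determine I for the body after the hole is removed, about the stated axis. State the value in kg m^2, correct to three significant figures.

0.0886

Unpierced body about its centre: I₀ = (1/12)M(a²+b²) = (1/12)(1.27)[(0.731)² + (0.613)²] = 0.096322 kg m^2.
The removed disk has mass m = M·πr²/(ab) = (1.27)·π(0.178)²/(0.731·0.613) = 0.28211 kg (same uniform areal density).
Its moment of inertia about the rotation axis (parallel-axis theorem): I_hole = (1/2)mr² + md² = (1/2)(0.28211)(0.178)² + (0.28211)(0.107)² = 0.007699 kg m^2.
Treating the hole as negative mass, I = I₀ − I_hole = 0.096322 − 0.007699 = 0.088623 kg m^2.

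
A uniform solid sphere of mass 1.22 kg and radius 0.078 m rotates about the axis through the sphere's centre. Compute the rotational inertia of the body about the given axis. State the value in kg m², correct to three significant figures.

I_cm = (2/5)MR² = (2/5)(1.22)(0.078)² = 0.002969 kg m²; axis through the centre, so I = 0.002969 kg m².

0.00297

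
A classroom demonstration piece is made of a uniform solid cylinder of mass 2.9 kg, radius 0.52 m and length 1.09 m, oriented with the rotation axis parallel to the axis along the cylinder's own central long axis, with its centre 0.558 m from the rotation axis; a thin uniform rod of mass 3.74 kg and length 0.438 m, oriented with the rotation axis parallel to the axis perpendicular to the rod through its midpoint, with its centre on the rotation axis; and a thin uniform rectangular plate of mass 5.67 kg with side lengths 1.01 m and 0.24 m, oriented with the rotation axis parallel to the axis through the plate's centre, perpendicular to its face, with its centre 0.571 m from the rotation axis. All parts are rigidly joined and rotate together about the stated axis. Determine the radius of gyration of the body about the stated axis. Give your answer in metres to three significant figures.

0.549

Solid cylinder: I_cm = (1/2)MR² = (1/2)(2.9)(0.52)² = 0.39208 kg m^2; centre at d = 0.558 m, so the parallel axis theorem gives I = 0.39208 + (2.9)(0.558)² = 1.295 kg m^2.
Thin rod: I_cm = (1/12)ML² = (1/12)(3.74)(0.438)² = 0.059791 kg m^2; axis through the centre, so I = 0.059791 kg m^2.
Rectangular plate: I_cm = (1/12)M(a²+b²) = (1/12)(5.67)[(1.01)² + (0.24)²] = 0.50921 kg m^2; centre at d = 0.571 m, so the parallel axis theorem gives I = 0.50921 + (5.67)(0.571)² = 2.3579 kg m^2.
Total I = 3.7127 kg m^2; total mass M = 12.31 kg.
k = √(I/M) = √(3.7127/12.31) = 0.54918 m.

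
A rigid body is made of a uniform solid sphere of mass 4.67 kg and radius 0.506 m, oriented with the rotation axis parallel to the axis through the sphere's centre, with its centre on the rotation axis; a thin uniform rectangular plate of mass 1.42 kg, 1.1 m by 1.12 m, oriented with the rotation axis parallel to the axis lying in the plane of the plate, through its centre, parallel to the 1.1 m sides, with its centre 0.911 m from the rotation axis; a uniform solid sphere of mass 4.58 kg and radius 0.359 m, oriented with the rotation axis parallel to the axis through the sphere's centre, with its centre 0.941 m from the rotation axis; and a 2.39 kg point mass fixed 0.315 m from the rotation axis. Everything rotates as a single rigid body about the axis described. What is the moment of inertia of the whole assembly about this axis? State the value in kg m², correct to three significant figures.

6.33

Solid sphere: I_cm = (2/5)MR² = (2/5)(4.67)(0.506)² = 0.47828 kg m²; axis through the centre, so I = 0.47828 kg m².
Rectangular plate: I_cm = (1/12)Mb² = (1/12)(1.42)(1.12)² = 0.14844 kg m²; centre at d = 0.911 m, so the parallel axis theorem gives I = 0.14844 + (1.42)(0.911)² = 1.3269 kg m².
Solid sphere: I_cm = (2/5)MR² = (2/5)(4.58)(0.359)² = 0.23611 kg m²; centre at d = 0.941 m, so the parallel axis theorem gives I = 0.23611 + (4.58)(0.941)² = 4.2916 kg m².
Point mass: I_cm = 0; centre at d = 0.315 m, so the parallel axis theorem gives I = 0 + (2.39)(0.315)² = 0.23715 kg m².
Total I = 0.47828 + 1.3269 + 4.2916 + 0.23715 = 6.334 kg m².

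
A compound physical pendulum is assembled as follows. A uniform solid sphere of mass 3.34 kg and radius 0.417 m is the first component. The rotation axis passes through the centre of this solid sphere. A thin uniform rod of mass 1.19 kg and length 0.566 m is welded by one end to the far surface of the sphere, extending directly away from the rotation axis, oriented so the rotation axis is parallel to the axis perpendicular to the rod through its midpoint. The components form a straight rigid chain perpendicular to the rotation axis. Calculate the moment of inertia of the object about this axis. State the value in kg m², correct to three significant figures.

0.847

Solid sphere: I_cm = (2/5)MR² = (2/5)(3.34)(0.417)² = 0.23232 kg m²; axis through the centre, so I = 0.23232 kg m².
Thin rod: I_cm = (1/12)ML² = (1/12)(1.19)(0.566)² = 0.031769 kg m²; centre at d = 0.417 + 0.283 = 0.7 m, so I = I_cm + Md² gives I = 0.031769 + (1.19)(0.7)² = 0.61487 kg m².
Total I = 0.23232 + 0.61487 = 0.84718 kg m².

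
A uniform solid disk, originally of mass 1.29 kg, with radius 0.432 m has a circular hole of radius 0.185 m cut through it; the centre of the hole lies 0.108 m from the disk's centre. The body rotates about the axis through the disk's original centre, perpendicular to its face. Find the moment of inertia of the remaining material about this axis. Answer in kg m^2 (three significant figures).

0.114

Unpierced body about its centre: I₀ = (1/2)MR² = (1/2)(1.29)(0.432)² = 0.12037 kg m^2.
The removed disk has mass m = M·(r/R)² = (1.29)(0.185/0.432)² = 0.23657 kg (same uniform areal density).
Its moment of inertia about the rotation axis (parallel-axis theorem): I_hole = (1/2)mr² + md² = (1/2)(0.23657)(0.185)² + (0.23657)(0.108)² = 0.0068078 kg m^2.
Treating the hole as negative mass, I = I₀ − I_hole = 0.12037 − 0.0068078 = 0.11356 kg m^2.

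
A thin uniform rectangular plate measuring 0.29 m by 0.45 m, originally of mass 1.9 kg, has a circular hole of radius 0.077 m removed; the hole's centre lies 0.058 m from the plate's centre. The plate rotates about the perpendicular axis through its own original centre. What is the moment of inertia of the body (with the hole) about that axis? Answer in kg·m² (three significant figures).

Unpierced body about its centre: I₀ = (1/12)M(a²+b²) = (1/12)(1.9)[(0.29)² + (0.45)²] = 0.045378 kg·m².
The removed disk has mass m = M·πr²/(ab) = (1.9)·π(0.077)²/(0.29·0.45) = 0.27119 kg (same uniform areal density).
Its moment of inertia about the rotation axis (parallel-axis theorem): I_hole = (1/2)mr² + md² = (1/2)(0.27119)(0.077)² + (0.27119)(0.058)² = 0.0017162 kg·m².
Treating the hole as negative mass, I = I₀ − I_hole = 0.045378 − 0.0017162 = 0.043662 kg·m².

0.0437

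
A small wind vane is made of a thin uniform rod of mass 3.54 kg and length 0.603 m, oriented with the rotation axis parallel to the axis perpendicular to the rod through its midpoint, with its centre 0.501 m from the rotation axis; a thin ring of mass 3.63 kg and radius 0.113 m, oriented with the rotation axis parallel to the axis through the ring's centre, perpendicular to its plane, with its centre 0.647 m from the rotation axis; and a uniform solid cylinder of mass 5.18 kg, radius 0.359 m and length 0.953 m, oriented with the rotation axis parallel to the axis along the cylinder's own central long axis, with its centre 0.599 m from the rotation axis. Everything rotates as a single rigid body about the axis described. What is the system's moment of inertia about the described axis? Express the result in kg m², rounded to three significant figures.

4.75

Thin rod: I_cm = (1/12)ML² = (1/12)(3.54)(0.603)² = 0.10726 kg m²; centre at d = 0.501 m, so I = I_cm + Md² gives I = 0.10726 + (3.54)(0.501)² = 0.99581 kg m².
Thin ring: I_cm = MR² = (3.63)(0.113)² = 0.046351 kg m²; centre at d = 0.647 m, so I = I_cm + Md² gives I = 0.046351 + (3.63)(0.647)² = 1.5659 kg m².
Solid cylinder: I_cm = (1/2)MR² = (1/2)(5.18)(0.359)² = 0.3338 kg m²; centre at d = 0.599 m, so I = I_cm + Md² gives I = 0.3338 + (5.18)(0.599)² = 2.1924 kg m².
Total I = 0.99581 + 1.5659 + 2.1924 = 4.7541 kg m².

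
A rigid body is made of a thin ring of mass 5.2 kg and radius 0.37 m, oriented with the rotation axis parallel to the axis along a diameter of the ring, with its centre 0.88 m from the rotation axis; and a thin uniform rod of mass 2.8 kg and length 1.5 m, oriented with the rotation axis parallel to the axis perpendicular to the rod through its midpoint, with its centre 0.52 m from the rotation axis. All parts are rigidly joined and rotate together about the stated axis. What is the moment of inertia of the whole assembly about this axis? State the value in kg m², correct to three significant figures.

5.66

Thin ring: I_cm = (1/2)MR² = (1/2)(5.2)(0.37)² = 0.35594 kg m²; centre at d = 0.88 m, so the parallel axis theorem gives I = 0.35594 + (5.2)(0.88)² = 4.3828 kg m².
Thin rod: I_cm = (1/12)ML² = (1/12)(2.8)(1.5)² = 0.525 kg m²; centre at d = 0.52 m, so the parallel axis theorem gives I = 0.525 + (2.8)(0.52)² = 1.2821 kg m².
Total I = 4.3828 + 1.2821 = 5.6649 kg m².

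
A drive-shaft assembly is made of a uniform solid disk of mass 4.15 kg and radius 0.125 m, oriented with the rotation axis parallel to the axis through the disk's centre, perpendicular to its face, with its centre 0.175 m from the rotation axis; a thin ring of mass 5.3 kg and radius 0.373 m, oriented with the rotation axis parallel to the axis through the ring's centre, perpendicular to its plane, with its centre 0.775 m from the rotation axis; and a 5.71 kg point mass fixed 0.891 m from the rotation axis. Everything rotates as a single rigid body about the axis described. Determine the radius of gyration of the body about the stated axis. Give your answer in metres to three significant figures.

Solid disk: I_cm = (1/2)MR² = (1/2)(4.15)(0.125)² = 0.032422 kg m^2; centre at d = 0.175 m, so the parallel axis theorem gives I = 0.032422 + (4.15)(0.175)² = 0.15952 kg m^2.
Thin ring: I_cm = MR² = (5.3)(0.373)² = 0.73738 kg m^2; centre at d = 0.775 m, so the parallel axis theorem gives I = 0.73738 + (5.3)(0.775)² = 3.9207 kg m^2.
Point mass: I_cm = 0; centre at d = 0.891 m, so the parallel axis theorem gives I = 0 + (5.71)(0.891)² = 4.5331 kg m^2.
Total I = 8.6133 kg m^2; total mass M = 15.16 kg.
k = √(I/M) = √(8.6133/15.16) = 0.75376 m.

0.754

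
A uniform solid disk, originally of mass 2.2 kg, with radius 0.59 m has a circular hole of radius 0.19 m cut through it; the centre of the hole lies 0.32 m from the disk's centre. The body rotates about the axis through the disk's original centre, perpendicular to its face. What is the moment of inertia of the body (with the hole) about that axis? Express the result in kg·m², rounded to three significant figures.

0.355

Unpierced body about its centre: I₀ = (1/2)MR² = (1/2)(2.2)(0.59)² = 0.38291 kg·m².
The removed disk has mass m = M·(r/R)² = (2.2)(0.19/0.59)² = 0.22815 kg (same uniform areal density).
Its moment of inertia about the rotation axis (parallel-axis theorem): I_hole = (1/2)mr² + md² = (1/2)(0.22815)(0.19)² + (0.22815)(0.32)² = 0.027481 kg·m².
Treating the hole as negative mass, I = I₀ − I_hole = 0.38291 − 0.027481 = 0.35543 kg·m².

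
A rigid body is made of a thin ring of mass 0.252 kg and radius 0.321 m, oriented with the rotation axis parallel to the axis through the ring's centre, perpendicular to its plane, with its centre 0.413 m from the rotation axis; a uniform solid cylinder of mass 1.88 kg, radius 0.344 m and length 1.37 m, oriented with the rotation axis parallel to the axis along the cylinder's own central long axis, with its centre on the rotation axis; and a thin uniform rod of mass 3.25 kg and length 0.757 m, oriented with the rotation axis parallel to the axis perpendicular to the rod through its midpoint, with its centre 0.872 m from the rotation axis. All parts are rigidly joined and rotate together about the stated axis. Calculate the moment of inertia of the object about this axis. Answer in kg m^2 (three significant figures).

Thin ring: I_cm = MR² = (0.252)(0.321)² = 0.025966 kg m^2; centre at d = 0.413 m, so the parallel axis theorem gives I = 0.025966 + (0.252)(0.413)² = 0.06895 kg m^2.
Solid cylinder: I_cm = (1/2)MR² = (1/2)(1.88)(0.344)² = 0.11124 kg m^2; axis through the centre, so I = 0.11124 kg m^2.
Thin rod: I_cm = (1/12)ML² = (1/12)(3.25)(0.757)² = 0.1552 kg m^2; centre at d = 0.872 m, so the parallel axis theorem gives I = 0.1552 + (3.25)(0.872)² = 2.6264 kg m^2.
Total I = 0.06895 + 0.11124 + 2.6264 = 2.8066 kg m^2.

2.81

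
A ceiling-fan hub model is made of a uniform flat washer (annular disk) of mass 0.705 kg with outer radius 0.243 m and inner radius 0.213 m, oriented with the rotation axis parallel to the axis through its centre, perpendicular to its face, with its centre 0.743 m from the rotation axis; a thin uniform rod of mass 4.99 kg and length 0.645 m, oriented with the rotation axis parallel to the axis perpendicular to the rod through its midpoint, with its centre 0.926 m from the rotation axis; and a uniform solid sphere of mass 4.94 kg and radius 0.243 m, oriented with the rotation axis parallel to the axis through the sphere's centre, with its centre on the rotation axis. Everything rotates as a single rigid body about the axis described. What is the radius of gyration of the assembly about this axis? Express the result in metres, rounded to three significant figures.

Annular disk: I_cm = (1/2)M(R²+r²) = (1/2)(0.705)[(0.243)² + (0.213)²] = 0.036807 kg·m²; centre at d = 0.743 m, so I = I_cm + Md² gives I = 0.036807 + (0.705)(0.743)² = 0.426 kg·m².
Thin rod: I_cm = (1/12)ML² = (1/12)(4.99)(0.645)² = 0.173 kg·m²; centre at d = 0.926 m, so I = I_cm + Md² gives I = 0.173 + (4.99)(0.926)² = 4.4518 kg·m².
Solid sphere: I_cm = (2/5)MR² = (2/5)(4.94)(0.243)² = 0.11668 kg·m²; axis through the centre, so I = 0.11668 kg·m².
Total I = 4.9945 kg·m²; total mass M = 10.635 kg.
k = √(I/M) = √(4.9945/10.635) = 0.68529 m.

0.685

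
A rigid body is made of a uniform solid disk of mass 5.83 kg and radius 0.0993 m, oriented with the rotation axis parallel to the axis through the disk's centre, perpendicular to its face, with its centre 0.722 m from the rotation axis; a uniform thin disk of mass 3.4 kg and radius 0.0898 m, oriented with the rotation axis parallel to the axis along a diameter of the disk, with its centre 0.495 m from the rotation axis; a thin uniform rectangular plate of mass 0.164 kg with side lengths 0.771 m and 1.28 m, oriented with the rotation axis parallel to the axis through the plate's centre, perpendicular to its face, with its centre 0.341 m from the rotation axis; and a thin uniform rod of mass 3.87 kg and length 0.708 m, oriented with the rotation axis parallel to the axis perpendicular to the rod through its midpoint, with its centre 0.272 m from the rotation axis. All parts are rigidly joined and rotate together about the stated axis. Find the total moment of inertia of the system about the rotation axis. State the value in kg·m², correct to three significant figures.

4.41

Solid disk: I_cm = (1/2)MR² = (1/2)(5.83)(0.0993)² = 0.028743 kg·m²; centre at d = 0.722 m, so the parallel axis theorem gives I = 0.028743 + (5.83)(0.722)² = 3.0678 kg·m².
Thin disk: I_cm = (1/4)MR² = (1/4)(3.4)(0.0898)² = 0.0068544 kg·m²; centre at d = 0.495 m, so the parallel axis theorem gives I = 0.0068544 + (3.4)(0.495)² = 0.83994 kg·m².
Rectangular plate: I_cm = (1/12)M(a²+b²) = (1/12)(0.164)[(0.771)² + (1.28)²] = 0.030515 kg·m²; centre at d = 0.341 m, so the parallel axis theorem gives I = 0.030515 + (0.164)(0.341)² = 0.049586 kg·m².
Thin rod: I_cm = (1/12)ML² = (1/12)(3.87)(0.708)² = 0.16166 kg·m²; centre at d = 0.272 m, so the parallel axis theorem gives I = 0.16166 + (3.87)(0.272)² = 0.44798 kg·m².
Total I = 3.0678 + 0.83994 + 0.049586 + 0.44798 = 4.4053 kg·m².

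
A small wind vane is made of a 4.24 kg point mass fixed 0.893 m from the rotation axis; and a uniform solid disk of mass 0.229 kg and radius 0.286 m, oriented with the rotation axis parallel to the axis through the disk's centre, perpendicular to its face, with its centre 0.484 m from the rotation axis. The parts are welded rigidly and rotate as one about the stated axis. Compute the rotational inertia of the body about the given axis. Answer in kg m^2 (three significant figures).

Point mass: I_cm = 0; centre at d = 0.893 m, so the parallel axis theorem gives I = 0 + (4.24)(0.893)² = 3.3812 kg m^2.
Solid disk: I_cm = (1/2)MR² = (1/2)(0.229)(0.286)² = 0.0093656 kg m^2; centre at d = 0.484 m, so the parallel axis theorem gives I = 0.0093656 + (0.229)(0.484)² = 0.06301 kg m^2.
Total I = 3.3812 + 0.06301 = 3.4442 kg m^2.

3.44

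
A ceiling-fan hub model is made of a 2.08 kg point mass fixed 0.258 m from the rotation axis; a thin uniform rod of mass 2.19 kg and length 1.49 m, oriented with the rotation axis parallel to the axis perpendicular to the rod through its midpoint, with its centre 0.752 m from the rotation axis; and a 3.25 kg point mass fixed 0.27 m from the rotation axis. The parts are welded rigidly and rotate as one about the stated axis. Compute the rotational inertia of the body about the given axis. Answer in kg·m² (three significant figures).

2.02

Point mass: I_cm = 0; centre at d = 0.258 m, so I = I_cm + Md² gives I = 0 + (2.08)(0.258)² = 0.13845 kg·m².
Thin rod: I_cm = (1/12)ML² = (1/12)(2.19)(1.49)² = 0.40517 kg·m²; centre at d = 0.752 m, so I = I_cm + Md² gives I = 0.40517 + (2.19)(0.752)² = 1.6436 kg·m².
Point mass: I_cm = 0; centre at d = 0.27 m, so I = I_cm + Md² gives I = 0 + (3.25)(0.27)² = 0.23693 kg·m².
Total I = 0.13845 + 1.6436 + 0.23693 = 2.019 kg·m².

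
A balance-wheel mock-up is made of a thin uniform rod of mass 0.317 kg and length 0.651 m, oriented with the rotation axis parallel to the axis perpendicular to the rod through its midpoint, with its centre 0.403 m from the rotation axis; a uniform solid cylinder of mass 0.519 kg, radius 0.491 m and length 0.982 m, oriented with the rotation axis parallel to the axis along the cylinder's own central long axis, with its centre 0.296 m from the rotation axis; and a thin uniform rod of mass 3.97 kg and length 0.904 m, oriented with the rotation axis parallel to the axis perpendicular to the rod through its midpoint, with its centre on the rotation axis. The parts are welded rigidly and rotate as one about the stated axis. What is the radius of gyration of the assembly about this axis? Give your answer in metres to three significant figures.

0.303

Thin rod: I_cm = (1/12)ML² = (1/12)(0.317)(0.651)² = 0.011195 kg m²; centre at d = 0.403 m, so the parallel axis theorem gives I = 0.011195 + (0.317)(0.403)² = 0.062679 kg m².
Solid cylinder: I_cm = (1/2)MR² = (1/2)(0.519)(0.491)² = 0.062561 kg m²; centre at d = 0.296 m, so the parallel axis theorem gives I = 0.062561 + (0.519)(0.296)² = 0.10803 kg m².
Thin rod: I_cm = (1/12)ML² = (1/12)(3.97)(0.904)² = 0.27036 kg m²; axis through the centre, so I = 0.27036 kg m².
Total I = 0.44107 kg m²; total mass M = 4.806 kg.
k = √(I/M) = √(0.44107/4.806) = 0.30295 m.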